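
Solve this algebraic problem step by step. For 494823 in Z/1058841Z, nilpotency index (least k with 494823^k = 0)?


494823^k mod 1058841:
k=1: 494823
k=2: 231966
k=3: 571095
k=4: 43218
k=5: 907578
k=6: 0
First zero at k = 6


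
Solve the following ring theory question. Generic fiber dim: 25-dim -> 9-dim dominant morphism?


dim(fiber)=dim(X)-dim(Y)=25-9=16


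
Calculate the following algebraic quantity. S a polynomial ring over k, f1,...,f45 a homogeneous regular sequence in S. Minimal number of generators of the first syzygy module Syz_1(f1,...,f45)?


Regular sequence => Koszul complex is the minimal free resolution.
Syz_1 minimally generated by Koszul relations f_i*e_j - f_j*e_i (i<j): mu(Syz_1) = beta_2 = C(m,2) = m(m-1)/2
m=45
45*44/2 = 990


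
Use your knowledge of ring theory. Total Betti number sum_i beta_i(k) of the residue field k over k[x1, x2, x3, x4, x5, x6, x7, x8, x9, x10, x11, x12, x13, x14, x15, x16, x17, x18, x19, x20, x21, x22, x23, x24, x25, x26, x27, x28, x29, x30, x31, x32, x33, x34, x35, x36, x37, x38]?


Koszul resolution: beta_i(k)=C(n,i), n=38
sum_i C(38,i) = 2^38 = 274877906944


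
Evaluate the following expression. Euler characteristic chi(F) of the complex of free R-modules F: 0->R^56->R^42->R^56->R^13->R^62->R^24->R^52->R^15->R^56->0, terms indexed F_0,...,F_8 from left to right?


chi = sum (-1)^i * rank:
(-1)^0*56=56
(-1)^1*42=-42
(-1)^2*56=56
(-1)^3*13=-13
(-1)^4*62=62
(-1)^5*24=-24
(-1)^6*52=52
(-1)^7*15=-15
(-1)^8*56=56
chi=188


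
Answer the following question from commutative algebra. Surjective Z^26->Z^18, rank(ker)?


rank(ker) = 26-18 = 8


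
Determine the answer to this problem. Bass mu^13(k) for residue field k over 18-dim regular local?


C(n,i)=C(18,13)=8568


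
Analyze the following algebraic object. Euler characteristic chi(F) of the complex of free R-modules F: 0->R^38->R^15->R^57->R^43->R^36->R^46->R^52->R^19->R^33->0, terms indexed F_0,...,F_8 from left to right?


chi = sum (-1)^i * rank:
(-1)^0*38=38
(-1)^1*15=-15
(-1)^2*57=57
(-1)^3*43=-43
(-1)^4*36=36
(-1)^5*46=-46
(-1)^6*52=52
(-1)^7*19=-19
(-1)^8*33=33
chi=93


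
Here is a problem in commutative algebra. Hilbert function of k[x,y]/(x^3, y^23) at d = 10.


k[x,y], I = (x^3, y^23), d = 10
Need i < 3 and d-i < 23.
Range: 0 <= i <= 2.
H(10) = 3


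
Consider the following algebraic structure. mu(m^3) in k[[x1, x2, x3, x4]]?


C(n+d-1,d)=C(6,3)=20


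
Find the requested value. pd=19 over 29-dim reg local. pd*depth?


pd+depth=29
depth=29-19=10
pd*depth=19*10=190


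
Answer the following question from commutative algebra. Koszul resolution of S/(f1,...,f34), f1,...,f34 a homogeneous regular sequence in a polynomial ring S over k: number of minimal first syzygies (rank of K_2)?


Regular sequence => Koszul complex is the minimal free resolution.
Syz_1 minimally generated by Koszul relations f_i*e_j - f_j*e_i (i<j): mu(Syz_1) = beta_2 = C(m,2) = m(m-1)/2
m=34
34*33/2 = 561


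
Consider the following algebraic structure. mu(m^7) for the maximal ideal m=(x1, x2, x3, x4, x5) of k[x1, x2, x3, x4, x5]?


Graded Nakayama: mu(m^d) = dim_k (m^d/m^(d+1)) = #degree-7 monomials in 5 vars
C(n+d-1,d)=C(11,7)=330


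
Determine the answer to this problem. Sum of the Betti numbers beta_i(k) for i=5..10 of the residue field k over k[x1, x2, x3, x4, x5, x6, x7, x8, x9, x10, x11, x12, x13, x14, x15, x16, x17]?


Koszul resolution: beta_i(k)=C(n,i), n=17
C(17,5)=6188, C(17,6)=12376, C(17,7)=19448, C(17,8)=24310, C(17,9)=24310, C(17,10)=19448
Sum=106080


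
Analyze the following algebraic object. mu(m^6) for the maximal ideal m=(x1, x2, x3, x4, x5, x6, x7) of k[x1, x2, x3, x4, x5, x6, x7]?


Graded Nakayama: mu(m^d) = dim_k (m^d/m^(d+1)) = #degree-6 monomials in 7 vars
C(n+d-1,d)=C(12,6)=924


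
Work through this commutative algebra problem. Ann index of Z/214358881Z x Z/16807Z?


Exponent = lcm of the cyclic orders; pairwise coprime => product.
11^8*7^5=214358881*16807=3602729712967


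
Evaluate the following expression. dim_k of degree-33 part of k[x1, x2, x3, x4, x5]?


C(d+n-1,n-1)=C(37,4)=66045


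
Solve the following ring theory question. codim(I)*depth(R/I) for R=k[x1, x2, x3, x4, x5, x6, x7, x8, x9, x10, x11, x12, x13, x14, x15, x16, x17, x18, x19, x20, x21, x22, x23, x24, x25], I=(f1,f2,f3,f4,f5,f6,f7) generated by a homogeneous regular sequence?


codim=7, depth=dim(R/I)=25-7=18
Product=7*18=126


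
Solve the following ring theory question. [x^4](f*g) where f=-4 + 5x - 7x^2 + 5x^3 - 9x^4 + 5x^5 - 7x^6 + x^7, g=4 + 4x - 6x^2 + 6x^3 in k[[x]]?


[x^4] = sum a_i*b_j, i+j=4
  5*6=30
  -7*-6=42
  5*4=20
  -9*4=-36
Sum=56


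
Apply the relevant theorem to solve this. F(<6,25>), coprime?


gcd(6,25)=1 => F=ab-a-b=6*25-6-25=150-31=119


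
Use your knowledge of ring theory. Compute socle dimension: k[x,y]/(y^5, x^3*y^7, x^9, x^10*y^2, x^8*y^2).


Socle = ann(m) = span of standard monomials u with x*u, y*u in I (staircase corners).
Redundant generators: x^10*y^2, x^3*y^7
Minimal generators: x^9, x^8*y^2, y^5
Corners: x^7y^4, x^8y
Socle dim=2


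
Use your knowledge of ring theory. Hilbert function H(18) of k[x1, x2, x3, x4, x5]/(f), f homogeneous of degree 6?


C(22,4)-C(16,4)=7315-1820=5495


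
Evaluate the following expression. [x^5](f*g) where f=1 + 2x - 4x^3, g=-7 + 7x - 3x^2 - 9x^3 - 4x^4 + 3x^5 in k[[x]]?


[x^5] = sum a_i*b_j, i+j=5
  1*3=3
  2*-4=-8
  -4*-3=12
Sum=7


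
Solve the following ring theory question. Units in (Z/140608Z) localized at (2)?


Local ring = Z/64Z.
phi(64) = 2^5*(2-1) = 32


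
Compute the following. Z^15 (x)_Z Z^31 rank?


rank(M(x)N) = rank(M)*rank(N)
15*31 = 465


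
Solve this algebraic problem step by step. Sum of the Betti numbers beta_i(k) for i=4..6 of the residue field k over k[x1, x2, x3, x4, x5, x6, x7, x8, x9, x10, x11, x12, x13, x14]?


Koszul resolution: beta_i(k)=C(n,i), n=14
C(14,4)=1001, C(14,5)=2002, C(14,6)=3003
Sum=6006


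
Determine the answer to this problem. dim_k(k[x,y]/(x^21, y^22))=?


Basis: x^i*y^j, i<21, j<22
21*22=462


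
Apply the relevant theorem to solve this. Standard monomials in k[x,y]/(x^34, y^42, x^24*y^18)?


k[x,y]/I, I = (x^34, y^42, x^24*y^18)
Rect: 34x42=1428. Corner: (34-24)x(42-18)=240.
dim = 1428-240 = 1188


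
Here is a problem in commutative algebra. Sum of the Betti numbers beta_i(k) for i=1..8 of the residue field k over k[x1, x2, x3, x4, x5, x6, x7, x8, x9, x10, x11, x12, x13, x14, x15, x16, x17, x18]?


Koszul resolution: beta_i(k)=C(n,i), n=18
C(18,1)=18, C(18,2)=153, C(18,3)=816, C(18,4)=3060, C(18,5)=8568, C(18,6)=18564, C(18,7)=31824, C(18,8)=43758
Sum=106761


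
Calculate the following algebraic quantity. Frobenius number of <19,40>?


gcd(19,40)=1 => F=ab-a-b=19*40-19-40=760-59=701


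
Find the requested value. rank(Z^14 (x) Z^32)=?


rank(M(x)N) = rank(M)*rank(N)
14*32 = 448


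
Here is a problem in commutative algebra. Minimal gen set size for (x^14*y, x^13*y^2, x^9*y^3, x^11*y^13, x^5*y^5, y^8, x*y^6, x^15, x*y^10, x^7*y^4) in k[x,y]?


Remove redundant (divisible by others).
x^11*y^13 redundant.
x*y^10 redundant.
Min: x^15, x^14*y, x^13*y^2, x^9*y^3, x^7*y^4, x^5*y^5, x*y^6, y^8
Count=8


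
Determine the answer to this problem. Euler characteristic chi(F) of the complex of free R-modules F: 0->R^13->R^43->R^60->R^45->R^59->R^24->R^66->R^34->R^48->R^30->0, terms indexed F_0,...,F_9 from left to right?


chi = sum (-1)^i * rank:
(-1)^0*13=13
(-1)^1*43=-43
(-1)^2*60=60
(-1)^3*45=-45
(-1)^4*59=59
(-1)^5*24=-24
(-1)^6*66=66
(-1)^7*34=-34
(-1)^8*48=48
(-1)^9*30=-30
chi=70


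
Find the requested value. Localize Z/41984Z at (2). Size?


2-primary part: 41984=2^10*41
Size=2^10=1024


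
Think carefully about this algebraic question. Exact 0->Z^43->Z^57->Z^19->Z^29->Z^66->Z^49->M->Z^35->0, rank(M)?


Alt sum=0:
(-1)^0*43 + (-1)^1*57 + (-1)^2*19 + (-1)^3*29 + (-1)^4*66 + (-1)^5*49 + (-1)^6*? + (-1)^7*35=0
rank(M)=42


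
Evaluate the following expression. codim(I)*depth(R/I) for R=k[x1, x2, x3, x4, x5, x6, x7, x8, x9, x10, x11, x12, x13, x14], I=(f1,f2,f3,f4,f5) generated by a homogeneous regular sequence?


codim=5, depth=dim(R/I)=14-5=9
Product=5*9=45


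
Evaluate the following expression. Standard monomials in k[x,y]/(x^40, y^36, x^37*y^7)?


k[x,y]/I, I = (x^40, y^36, x^37*y^7)
Rect: 40x36=1440. Corner: (40-37)x(36-7)=87.
dim = 1440-87 = 1353


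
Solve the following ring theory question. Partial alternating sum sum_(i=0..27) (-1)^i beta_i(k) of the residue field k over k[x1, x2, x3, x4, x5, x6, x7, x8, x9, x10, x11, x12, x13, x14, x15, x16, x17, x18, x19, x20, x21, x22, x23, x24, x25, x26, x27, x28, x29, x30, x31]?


Koszul resolution: beta_i(k)=C(n,i), n=31
sum_(i=0..p) (-1)^i C(n,i) = (-1)^p C(n-1,p)
(-1)^27*C(30,27) = (-1)^27*4060 = -4060


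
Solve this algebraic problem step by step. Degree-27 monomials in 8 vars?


C(d+n-1,n-1)=C(34,7)=5379616


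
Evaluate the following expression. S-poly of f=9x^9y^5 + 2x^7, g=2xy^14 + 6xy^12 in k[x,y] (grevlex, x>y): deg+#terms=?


LT(f)=9x^9y^5, LT(g)=2xy^14
lcm(LM)=x^9y^14
S(f,g) (scaled by 18 to clear denominators) = 2y^9*f - 9x^8*g = -54x^9y^12 + 4x^7y^9
2 terms, deg 21.
21+2=23


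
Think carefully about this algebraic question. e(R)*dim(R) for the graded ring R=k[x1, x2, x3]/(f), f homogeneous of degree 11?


e(R)=deg(f)=11, dim(R)=3-1=2
e*dim=11*2=22


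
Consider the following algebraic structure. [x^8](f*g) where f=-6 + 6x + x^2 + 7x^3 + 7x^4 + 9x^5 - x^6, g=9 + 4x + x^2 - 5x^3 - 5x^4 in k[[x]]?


[x^8] = sum a_i*b_j, i+j=8
  7*-5=-35
  9*-5=-45
  -1*1=-1
Sum=-81


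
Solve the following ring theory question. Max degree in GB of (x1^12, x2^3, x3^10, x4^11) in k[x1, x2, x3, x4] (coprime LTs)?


Pure powers, coprime LTs => already GB.
Degrees: 12, 3, 10, 11
Max=12


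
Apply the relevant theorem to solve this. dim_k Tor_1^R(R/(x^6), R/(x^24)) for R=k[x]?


Tor_1(R/I,R/J)=(I cap J)/IJ=(x^24)/(x^30)
dim=30-24=min(6,24)=6


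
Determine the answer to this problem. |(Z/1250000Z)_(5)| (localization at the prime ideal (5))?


5-primary part: 1250000=5^7*16
Size=5^7=78125


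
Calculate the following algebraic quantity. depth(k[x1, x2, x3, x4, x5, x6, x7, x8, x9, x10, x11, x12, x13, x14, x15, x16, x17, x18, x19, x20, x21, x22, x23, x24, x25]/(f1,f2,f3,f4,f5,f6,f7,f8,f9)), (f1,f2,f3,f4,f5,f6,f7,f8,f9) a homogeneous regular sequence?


depth(R)=25
depth(R/I)=25-9=16


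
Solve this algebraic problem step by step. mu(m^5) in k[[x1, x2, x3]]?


C(n+d-1,d)=C(7,5)=21


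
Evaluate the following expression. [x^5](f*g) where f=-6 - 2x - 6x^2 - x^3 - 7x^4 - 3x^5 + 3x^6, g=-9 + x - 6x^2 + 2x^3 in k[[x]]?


[x^5] = sum a_i*b_j, i+j=5
  -6*2=-12
  -1*-6=6
  -7*1=-7
  -3*-9=27
Sum=14


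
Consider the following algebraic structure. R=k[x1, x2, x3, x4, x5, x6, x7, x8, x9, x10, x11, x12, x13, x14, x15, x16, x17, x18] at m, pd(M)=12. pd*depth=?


pd+depth=18
depth=18-12=6
pd*depth=12*6=72


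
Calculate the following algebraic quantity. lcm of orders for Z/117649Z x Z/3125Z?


Exponent = lcm of the cyclic orders; pairwise coprime => product.
7^6*5^5=117649*3125=367653125


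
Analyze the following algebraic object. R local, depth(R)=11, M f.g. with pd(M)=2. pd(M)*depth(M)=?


pd+depth=11
depth=11-2=9
pd*depth=2*9=18


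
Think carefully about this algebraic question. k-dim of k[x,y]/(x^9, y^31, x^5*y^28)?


k[x,y]/I, I = (x^9, y^31, x^5*y^28)
Rect: 9x31=279. Corner: (9-5)x(31-28)=12.
dim = 279-12 = 267


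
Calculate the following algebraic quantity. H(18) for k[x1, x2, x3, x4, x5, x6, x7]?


C(d+n-1,n-1)=C(24,6)=134596


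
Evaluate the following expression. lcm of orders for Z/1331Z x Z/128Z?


Exponent = lcm of the cyclic orders; pairwise coprime => product.
11^3*2^7=1331*128=170368


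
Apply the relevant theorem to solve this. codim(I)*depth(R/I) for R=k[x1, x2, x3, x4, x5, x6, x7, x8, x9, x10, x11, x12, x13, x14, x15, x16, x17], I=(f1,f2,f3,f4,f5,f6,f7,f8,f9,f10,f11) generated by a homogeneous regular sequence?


codim=11, depth=dim(R/I)=17-11=6
Product=11*6=66


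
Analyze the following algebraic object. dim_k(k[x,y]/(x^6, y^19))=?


Basis: x^i*y^j, i<6, j<19
6*19=114


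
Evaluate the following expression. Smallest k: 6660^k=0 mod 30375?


6660^k mod 30375:
k=1: 6660
k=2: 8100
k=3: 0
First zero at k = 3


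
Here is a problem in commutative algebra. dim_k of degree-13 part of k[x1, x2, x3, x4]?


C(d+n-1,n-1)=C(16,3)=560


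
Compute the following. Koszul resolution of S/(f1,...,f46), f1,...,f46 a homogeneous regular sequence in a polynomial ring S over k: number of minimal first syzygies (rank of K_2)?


Regular sequence => Koszul complex is the minimal free resolution.
Syz_1 minimally generated by Koszul relations f_i*e_j - f_j*e_i (i<j): mu(Syz_1) = beta_2 = C(m,2) = m(m-1)/2
m=46
46*45/2 = 1035


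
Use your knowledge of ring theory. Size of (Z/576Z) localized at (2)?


2-primary part: 576=2^6*9
Size=2^6=64


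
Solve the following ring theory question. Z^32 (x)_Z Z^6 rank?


rank(M(x)N) = rank(M)*rank(N)
32*6 = 192


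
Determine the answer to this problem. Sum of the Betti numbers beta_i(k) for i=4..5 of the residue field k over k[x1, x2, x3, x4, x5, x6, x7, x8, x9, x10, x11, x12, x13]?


Koszul resolution: beta_i(k)=C(n,i), n=13
C(13,4)=715, C(13,5)=1287
Sum=2002


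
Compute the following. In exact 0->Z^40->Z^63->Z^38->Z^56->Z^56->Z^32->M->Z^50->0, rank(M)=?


Alt sum=0:
(-1)^0*40 + (-1)^1*63 + (-1)^2*38 + (-1)^3*56 + (-1)^4*56 + (-1)^5*32 + (-1)^6*? + (-1)^7*50=0
rank(M)=67


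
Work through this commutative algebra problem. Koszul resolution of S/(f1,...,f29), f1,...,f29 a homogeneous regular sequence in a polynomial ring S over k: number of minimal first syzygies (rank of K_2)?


Regular sequence => Koszul complex is the minimal free resolution.
Syz_1 minimally generated by Koszul relations f_i*e_j - f_j*e_i (i<j): mu(Syz_1) = beta_2 = C(m,2) = m(m-1)/2
m=29
29*28/2 = 406


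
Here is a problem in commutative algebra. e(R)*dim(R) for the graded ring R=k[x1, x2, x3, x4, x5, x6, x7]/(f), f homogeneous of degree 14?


e(R)=deg(f)=14, dim(R)=7-1=6
e*dim=14*6=84


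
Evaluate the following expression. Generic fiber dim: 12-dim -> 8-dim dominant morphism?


dim(fiber)=dim(X)-dim(Y)=12-8=4


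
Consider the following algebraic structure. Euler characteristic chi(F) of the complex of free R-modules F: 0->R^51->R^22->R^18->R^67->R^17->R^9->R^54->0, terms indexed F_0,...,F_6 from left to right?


chi = sum (-1)^i * rank:
(-1)^0*51=51
(-1)^1*22=-22
(-1)^2*18=18
(-1)^3*67=-67
(-1)^4*17=17
(-1)^5*9=-9
(-1)^6*54=54
chi=42


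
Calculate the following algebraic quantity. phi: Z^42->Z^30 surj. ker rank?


rank(ker) = 42-30 = 12


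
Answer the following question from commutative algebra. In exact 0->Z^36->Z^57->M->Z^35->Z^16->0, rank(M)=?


Alt sum=0:
(-1)^0*36 + (-1)^1*57 + (-1)^2*? + (-1)^3*35 + (-1)^4*16=0
rank(M)=40


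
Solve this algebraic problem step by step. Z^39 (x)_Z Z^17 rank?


rank(M(x)N) = rank(M)*rank(N)
39*17 = 663


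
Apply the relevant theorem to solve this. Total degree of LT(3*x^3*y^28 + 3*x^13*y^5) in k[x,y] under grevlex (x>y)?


LT: 3*x^3*y^28
deg_x=3, deg_y=28
Total=3+28=31


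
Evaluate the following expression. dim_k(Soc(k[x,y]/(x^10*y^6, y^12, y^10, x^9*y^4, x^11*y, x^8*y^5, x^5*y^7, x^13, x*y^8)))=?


Socle = ann(m) = span of standard monomials u with x*u, y*u in I (staircase corners).
Redundant generators: x^10*y^6, y^12
Minimal generators: x^13, x^11*y, x^9*y^4, x^8*y^5, x^5*y^7, x*y^8, y^10
Corners: y^9, x^4y^7, x^7y^6, x^8y^4, x^10y^3, x^12
Socle dim=6


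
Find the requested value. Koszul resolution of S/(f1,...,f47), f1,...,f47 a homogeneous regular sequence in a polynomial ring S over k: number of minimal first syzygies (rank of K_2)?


Regular sequence => Koszul complex is the minimal free resolution.
Syz_1 minimally generated by Koszul relations f_i*e_j - f_j*e_i (i<j): mu(Syz_1) = beta_2 = C(m,2) = m(m-1)/2
m=47
47*46/2 = 1081


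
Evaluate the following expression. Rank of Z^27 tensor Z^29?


rank(M(x)N) = rank(M)*rank(N)
27*29 = 783


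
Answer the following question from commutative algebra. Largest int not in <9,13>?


gcd(9,13)=1 => F=ab-a-b=9*13-9-13=117-22=95


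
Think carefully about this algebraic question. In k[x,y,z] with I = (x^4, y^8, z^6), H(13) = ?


Need i<4, j<8, k<6 with i+j+k=13.
For each i, j ranges over max(0,13-i-5)..min(7,13-i):
  i=0: j in [8,7] -> 0
  i=1: j in [7,7] -> 1
  i=2: j in [6,7] -> 2
  i=3: j in [5,7] -> 3
H(13) = 0+1+2+3 = 6


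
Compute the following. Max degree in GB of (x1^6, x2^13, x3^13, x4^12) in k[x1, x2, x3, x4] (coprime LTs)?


Pure powers, coprime LTs => already GB.
Degrees: 6, 13, 13, 12
Max=13


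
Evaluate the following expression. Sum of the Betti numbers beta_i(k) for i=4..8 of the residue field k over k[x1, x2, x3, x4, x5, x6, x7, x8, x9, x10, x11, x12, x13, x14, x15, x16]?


Koszul resolution: beta_i(k)=C(n,i), n=16
C(16,4)=1820, C(16,5)=4368, C(16,6)=8008, C(16,7)=11440, C(16,8)=12870
Sum=38506


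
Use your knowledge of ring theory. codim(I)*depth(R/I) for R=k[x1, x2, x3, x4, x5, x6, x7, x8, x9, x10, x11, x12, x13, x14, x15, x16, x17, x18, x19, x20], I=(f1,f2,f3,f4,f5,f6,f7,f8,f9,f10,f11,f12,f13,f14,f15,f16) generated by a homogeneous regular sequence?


codim=16, depth=dim(R/I)=20-16=4
Product=16*4=64


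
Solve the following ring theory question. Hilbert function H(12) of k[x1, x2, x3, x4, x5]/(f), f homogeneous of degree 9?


C(16,4)-C(7,4)=1820-35=1785


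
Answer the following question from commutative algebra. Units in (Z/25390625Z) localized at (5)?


Local ring = Z/1953125Z.
phi(1953125) = 5^8*(5-1) = 1562500


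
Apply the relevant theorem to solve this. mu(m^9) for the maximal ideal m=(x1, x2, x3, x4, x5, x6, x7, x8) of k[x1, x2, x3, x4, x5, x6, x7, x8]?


Graded Nakayama: mu(m^d) = dim_k (m^d/m^(d+1)) = #degree-9 monomials in 8 vars
C(n+d-1,d)=C(16,9)=11440


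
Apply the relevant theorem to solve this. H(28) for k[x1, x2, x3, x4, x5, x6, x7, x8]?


C(d+n-1,n-1)=C(35,7)=6724520


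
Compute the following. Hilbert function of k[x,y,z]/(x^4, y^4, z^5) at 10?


Need i<4, j<4, k<5 with i+j+k=10.
For each i, j ranges over max(0,10-i-4)..min(3,10-i):
  i=0: j in [6,3] -> 0
  i=1: j in [5,3] -> 0
  i=2: j in [4,3] -> 0
  i=3: j in [3,3] -> 1
H(10) = 0+0+0+1 = 1


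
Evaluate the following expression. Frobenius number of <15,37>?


gcd(15,37)=1 => F=ab-a-b=15*37-15-37=555-52=503


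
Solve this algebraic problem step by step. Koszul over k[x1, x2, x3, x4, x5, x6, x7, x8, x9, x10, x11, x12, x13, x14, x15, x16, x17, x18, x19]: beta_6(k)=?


C(n,i)=C(19,6)=27132


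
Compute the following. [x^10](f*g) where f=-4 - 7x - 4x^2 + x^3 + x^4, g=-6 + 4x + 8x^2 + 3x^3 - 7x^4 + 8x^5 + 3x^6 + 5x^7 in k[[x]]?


[x^10] = sum a_i*b_j, i+j=10
  1*5=5
  1*3=3
Sum=8


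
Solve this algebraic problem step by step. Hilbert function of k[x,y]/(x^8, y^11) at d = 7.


k[x,y], I = (x^8, y^11), d = 7
Need i < 8 and d-i < 11.
Range: 0 <= i <= 7.
H(7) = 8


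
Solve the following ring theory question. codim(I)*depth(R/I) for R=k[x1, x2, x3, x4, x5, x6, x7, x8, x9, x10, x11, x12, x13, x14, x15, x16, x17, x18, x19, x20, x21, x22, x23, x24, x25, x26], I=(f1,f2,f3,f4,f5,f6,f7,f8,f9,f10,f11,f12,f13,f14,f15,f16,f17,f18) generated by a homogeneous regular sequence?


codim=18, depth=dim(R/I)=26-18=8
Product=18*8=144


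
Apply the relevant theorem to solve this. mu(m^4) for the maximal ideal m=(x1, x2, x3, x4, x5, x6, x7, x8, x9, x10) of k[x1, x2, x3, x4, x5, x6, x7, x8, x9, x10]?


Graded Nakayama: mu(m^d) = dim_k (m^d/m^(d+1)) = #degree-4 monomials in 10 vars
C(n+d-1,d)=C(13,4)=715


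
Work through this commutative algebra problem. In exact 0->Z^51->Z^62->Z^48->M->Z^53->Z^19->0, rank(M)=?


Alt sum=0:
(-1)^0*51 + (-1)^1*62 + (-1)^2*48 + (-1)^3*? + (-1)^4*53 + (-1)^5*19=0
rank(M)=71


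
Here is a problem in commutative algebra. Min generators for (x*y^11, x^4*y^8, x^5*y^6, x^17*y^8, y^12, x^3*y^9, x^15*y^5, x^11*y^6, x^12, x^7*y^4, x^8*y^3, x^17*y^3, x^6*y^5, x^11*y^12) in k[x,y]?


Remove redundant (divisible by others).
x^11*y^6 redundant.
x^17*y^8 redundant.
x^11*y^12 redundant.
x^15*y^5 redundant.
x^17*y^3 redundant.
Min: x^12, x^8*y^3, x^7*y^4, x^6*y^5, x^5*y^6, x^4*y^8, x^3*y^9, x*y^11, y^12
Count=9


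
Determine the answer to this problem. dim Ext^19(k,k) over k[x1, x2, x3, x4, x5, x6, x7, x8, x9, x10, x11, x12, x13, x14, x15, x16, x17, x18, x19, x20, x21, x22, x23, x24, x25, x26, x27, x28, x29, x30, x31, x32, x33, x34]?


C(n,i)=C(34,19)=1855967520


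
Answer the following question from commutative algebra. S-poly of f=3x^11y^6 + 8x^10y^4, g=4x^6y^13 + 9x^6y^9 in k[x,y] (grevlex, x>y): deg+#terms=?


LT(f)=3x^11y^6, LT(g)=4x^6y^13
lcm(LM)=x^11y^13
S(f,g) (scaled by 12 to clear denominators) = 4y^7*f - 3x^5*g = 32x^10y^11 - 27x^11y^9
2 terms, deg 21.
21+2=23


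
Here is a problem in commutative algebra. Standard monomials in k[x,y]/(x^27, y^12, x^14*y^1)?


k[x,y]/I, I = (x^27, y^12, x^14*y^1)
Rect: 27x12=324. Corner: (27-14)x(12-1)=143.
dim = 324-143 = 181


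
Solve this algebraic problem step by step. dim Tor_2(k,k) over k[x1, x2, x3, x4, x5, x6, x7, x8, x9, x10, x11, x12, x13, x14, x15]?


Koszul: C(n,i)=C(15,2)=105


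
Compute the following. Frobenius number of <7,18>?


gcd(7,18)=1 => F=ab-a-b=7*18-7-18=126-25=101


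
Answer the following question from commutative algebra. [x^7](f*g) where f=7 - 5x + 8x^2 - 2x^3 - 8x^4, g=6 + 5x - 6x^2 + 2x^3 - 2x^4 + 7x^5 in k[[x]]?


[x^7] = sum a_i*b_j, i+j=7
  8*7=56
  -2*-2=4
  -8*2=-16
Sum=44


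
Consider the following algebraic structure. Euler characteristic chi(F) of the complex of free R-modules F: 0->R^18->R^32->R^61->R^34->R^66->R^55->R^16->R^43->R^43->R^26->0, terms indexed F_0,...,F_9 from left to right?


chi = sum (-1)^i * rank:
(-1)^0*18=18
(-1)^1*32=-32
(-1)^2*61=61
(-1)^3*34=-34
(-1)^4*66=66
(-1)^5*55=-55
(-1)^6*16=16
(-1)^7*43=-43
(-1)^8*43=43
(-1)^9*26=-26
chi=14


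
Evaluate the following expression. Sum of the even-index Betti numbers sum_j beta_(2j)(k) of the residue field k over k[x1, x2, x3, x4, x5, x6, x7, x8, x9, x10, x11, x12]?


Koszul resolution: beta_i(k)=C(n,i), n=12
sum_even C(12,i) = 2^(n-1) = 2^11 = 2048


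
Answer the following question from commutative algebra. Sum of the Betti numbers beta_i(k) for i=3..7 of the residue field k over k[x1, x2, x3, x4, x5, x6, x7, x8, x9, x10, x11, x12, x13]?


Koszul resolution: beta_i(k)=C(n,i), n=13
C(13,3)=286, C(13,4)=715, C(13,5)=1287, C(13,6)=1716, C(13,7)=1716
Sum=5720


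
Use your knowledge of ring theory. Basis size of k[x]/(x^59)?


Basis: 1,x,...,x^58
dim=59


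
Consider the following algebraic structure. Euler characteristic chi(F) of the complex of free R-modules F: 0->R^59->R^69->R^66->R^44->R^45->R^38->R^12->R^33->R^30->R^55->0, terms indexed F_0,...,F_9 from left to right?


chi = sum (-1)^i * rank:
(-1)^0*59=59
(-1)^1*69=-69
(-1)^2*66=66
(-1)^3*44=-44
(-1)^4*45=45
(-1)^5*38=-38
(-1)^6*12=12
(-1)^7*33=-33
(-1)^8*30=30
(-1)^9*55=-55
chi=-27


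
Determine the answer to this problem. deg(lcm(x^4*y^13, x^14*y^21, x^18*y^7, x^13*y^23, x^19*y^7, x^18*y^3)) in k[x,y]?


lcm = componentwise max:
x: max(4,14,18,13,19,18)=19
y: max(13,21,7,23,7,3)=23
Total=19+23=42


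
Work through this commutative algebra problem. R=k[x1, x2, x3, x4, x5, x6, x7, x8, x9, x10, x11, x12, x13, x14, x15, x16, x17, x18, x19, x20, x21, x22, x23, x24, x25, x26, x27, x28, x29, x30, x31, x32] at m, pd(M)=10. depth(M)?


pd+depth=depth(R)=32
depth=32-10=22


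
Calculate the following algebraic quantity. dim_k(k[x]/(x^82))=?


Basis: 1,x,...,x^81
dim=82


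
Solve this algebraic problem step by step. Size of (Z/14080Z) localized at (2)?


2-primary part: 14080=2^8*55
Size=2^8=256


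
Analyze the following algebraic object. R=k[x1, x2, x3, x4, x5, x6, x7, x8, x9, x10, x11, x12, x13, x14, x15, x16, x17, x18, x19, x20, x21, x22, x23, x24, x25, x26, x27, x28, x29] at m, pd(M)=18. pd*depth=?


pd+depth=29
depth=29-18=11
pd*depth=18*11=198


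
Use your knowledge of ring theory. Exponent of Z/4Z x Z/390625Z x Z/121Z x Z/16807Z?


Exponent = lcm of the cyclic orders; pairwise coprime => product.
2^2*5^8*11^2*7^5=4*390625*121*16807=3177573437500


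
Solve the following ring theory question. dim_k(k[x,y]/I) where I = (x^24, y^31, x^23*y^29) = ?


k[x,y]/I, I = (x^24, y^31, x^23*y^29)
Rect: 24x31=744. Corner: (24-23)x(31-29)=2.
dim = 744-2 = 742


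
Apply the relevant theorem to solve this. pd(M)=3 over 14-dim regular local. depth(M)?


pd+depth=depth(R)=14
depth=14-3=11


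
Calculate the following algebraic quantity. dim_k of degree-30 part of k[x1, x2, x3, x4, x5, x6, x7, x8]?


C(d+n-1,n-1)=C(37,7)=10295472


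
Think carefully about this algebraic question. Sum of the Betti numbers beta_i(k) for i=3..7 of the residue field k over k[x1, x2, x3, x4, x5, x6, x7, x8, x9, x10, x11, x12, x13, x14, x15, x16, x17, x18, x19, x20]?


Koszul resolution: beta_i(k)=C(n,i), n=20
C(20,3)=1140, C(20,4)=4845, C(20,5)=15504, C(20,6)=38760, C(20,7)=77520
Sum=137769


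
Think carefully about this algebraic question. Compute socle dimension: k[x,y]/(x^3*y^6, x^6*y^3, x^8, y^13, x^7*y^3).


Socle = ann(m) = span of standard monomials u with x*u, y*u in I (staircase corners).
Redundant generators: x^7*y^3
Minimal generators: x^8, x^6*y^3, x^3*y^6, y^13
Corners: x^2y^12, x^5y^5, x^7y^2
Socle dim=3


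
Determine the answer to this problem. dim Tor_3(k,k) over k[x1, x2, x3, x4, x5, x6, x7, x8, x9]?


Koszul: C(n,i)=C(9,3)=84


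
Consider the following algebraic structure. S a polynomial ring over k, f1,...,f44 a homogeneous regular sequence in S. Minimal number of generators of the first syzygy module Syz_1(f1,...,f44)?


Regular sequence => Koszul complex is the minimal free resolution.
Syz_1 minimally generated by Koszul relations f_i*e_j - f_j*e_i (i<j): mu(Syz_1) = beta_2 = C(m,2) = m(m-1)/2
m=44
44*43/2 = 946


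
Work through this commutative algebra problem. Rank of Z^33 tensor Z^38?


rank(M(x)N) = rank(M)*rank(N)
33*38 = 1254


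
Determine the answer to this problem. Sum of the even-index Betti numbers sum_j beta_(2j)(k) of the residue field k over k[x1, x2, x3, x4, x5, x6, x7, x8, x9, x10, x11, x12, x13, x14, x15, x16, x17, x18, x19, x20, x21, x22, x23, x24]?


Koszul resolution: beta_i(k)=C(n,i), n=24
sum_even C(24,i) = 2^(n-1) = 2^23 = 8388608


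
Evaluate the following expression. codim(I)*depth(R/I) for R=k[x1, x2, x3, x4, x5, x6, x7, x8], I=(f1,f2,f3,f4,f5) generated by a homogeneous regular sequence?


codim=5, depth=dim(R/I)=8-5=3
Product=5*3=15


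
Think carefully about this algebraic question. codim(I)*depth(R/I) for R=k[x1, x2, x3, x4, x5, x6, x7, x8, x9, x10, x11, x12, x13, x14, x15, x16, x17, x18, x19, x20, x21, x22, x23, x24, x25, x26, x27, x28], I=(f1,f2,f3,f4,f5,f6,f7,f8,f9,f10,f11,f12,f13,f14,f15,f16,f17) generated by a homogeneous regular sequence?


codim=17, depth=dim(R/I)=28-17=11
Product=17*11=187


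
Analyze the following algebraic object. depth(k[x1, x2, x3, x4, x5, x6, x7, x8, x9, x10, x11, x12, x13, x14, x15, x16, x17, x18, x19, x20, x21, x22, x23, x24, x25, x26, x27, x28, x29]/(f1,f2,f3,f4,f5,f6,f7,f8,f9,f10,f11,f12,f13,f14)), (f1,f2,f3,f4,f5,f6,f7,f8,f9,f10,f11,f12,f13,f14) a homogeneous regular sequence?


depth(R)=29
depth(R/I)=29-14=15


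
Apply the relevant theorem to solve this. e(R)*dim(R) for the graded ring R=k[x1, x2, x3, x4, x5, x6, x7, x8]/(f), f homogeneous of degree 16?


e(R)=deg(f)=16, dim(R)=8-1=7
e*dim=16*7=112


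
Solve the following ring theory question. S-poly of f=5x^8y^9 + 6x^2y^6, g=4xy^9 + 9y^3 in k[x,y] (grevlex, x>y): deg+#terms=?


LT(f)=5x^8y^9, LT(g)=4xy^9
lcm(LM)=x^8y^9
S(f,g) (scaled by 20 to clear denominators) = 4*f - 5x^7*g = -45x^7y^3 + 24x^2y^6
2 terms, deg 10.
10+2=12


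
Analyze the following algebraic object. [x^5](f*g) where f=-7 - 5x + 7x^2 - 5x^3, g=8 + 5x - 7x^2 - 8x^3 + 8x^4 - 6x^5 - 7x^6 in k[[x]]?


[x^5] = sum a_i*b_j, i+j=5
  -7*-6=42
  -5*8=-40
  7*-8=-56
  -5*-7=35
Sum=-19


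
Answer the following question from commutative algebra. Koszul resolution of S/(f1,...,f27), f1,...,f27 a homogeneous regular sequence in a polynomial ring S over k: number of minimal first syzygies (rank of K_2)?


Regular sequence => Koszul complex is the minimal free resolution.
Syz_1 minimally generated by Koszul relations f_i*e_j - f_j*e_i (i<j): mu(Syz_1) = beta_2 = C(m,2) = m(m-1)/2
m=27
27*26/2 = 351


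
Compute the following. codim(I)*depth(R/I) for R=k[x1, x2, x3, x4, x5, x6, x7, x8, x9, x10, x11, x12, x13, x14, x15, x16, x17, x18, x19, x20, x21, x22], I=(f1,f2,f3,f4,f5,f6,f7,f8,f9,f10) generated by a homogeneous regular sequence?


codim=10, depth=dim(R/I)=22-10=12
Product=10*12=120


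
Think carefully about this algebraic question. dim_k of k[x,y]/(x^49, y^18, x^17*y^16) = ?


k[x,y]/I, I = (x^49, y^18, x^17*y^16)
Rect: 49x18=882. Corner: (49-17)x(18-16)=64.
dim = 882-64 = 818


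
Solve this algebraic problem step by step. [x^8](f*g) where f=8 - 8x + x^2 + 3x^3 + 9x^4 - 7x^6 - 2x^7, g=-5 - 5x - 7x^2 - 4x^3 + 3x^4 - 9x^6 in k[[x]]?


[x^8] = sum a_i*b_j, i+j=8
  1*-9=-9
  9*3=27
  -7*-7=49
  -2*-5=10
Sum=77


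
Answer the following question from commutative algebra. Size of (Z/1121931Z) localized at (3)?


3-primary part: 1121931=3^10*19
Size=3^10=59049


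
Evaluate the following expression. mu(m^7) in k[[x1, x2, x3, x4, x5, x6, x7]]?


C(n+d-1,d)=C(13,7)=1716


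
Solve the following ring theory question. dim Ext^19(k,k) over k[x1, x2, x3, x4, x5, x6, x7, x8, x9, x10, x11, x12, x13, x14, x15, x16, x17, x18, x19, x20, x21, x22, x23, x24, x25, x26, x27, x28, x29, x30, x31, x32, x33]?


C(n,i)=C(33,19)=818809200


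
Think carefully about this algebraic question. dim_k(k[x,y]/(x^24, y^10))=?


Basis: x^i*y^j, i<24, j<10
24*10=240


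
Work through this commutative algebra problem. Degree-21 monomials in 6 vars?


C(d+n-1,n-1)=C(26,5)=65780


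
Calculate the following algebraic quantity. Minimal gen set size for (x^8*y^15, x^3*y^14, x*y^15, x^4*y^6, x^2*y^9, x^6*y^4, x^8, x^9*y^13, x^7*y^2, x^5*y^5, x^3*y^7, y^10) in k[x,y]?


Remove redundant (divisible by others).
x^3*y^14 redundant.
x^9*y^13 redundant.
x*y^15 redundant.
x^8*y^15 redundant.
Min: x^8, x^7*y^2, x^6*y^4, x^5*y^5, x^4*y^6, x^3*y^7, x^2*y^9, y^10
Count=8


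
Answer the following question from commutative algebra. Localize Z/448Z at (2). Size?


2-primary part: 448=2^6*7
Size=2^6=64


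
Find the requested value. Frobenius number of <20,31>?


gcd(20,31)=1 => F=ab-a-b=20*31-20-31=620-51=569


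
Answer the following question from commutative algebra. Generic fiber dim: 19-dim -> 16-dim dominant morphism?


dim(fiber)=dim(X)-dim(Y)=19-16=3


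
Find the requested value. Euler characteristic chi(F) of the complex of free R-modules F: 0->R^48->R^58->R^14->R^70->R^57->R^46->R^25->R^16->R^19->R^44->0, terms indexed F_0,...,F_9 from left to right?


chi = sum (-1)^i * rank:
(-1)^0*48=48
(-1)^1*58=-58
(-1)^2*14=14
(-1)^3*70=-70
(-1)^4*57=57
(-1)^5*46=-46
(-1)^6*25=25
(-1)^7*16=-16
(-1)^8*19=19
(-1)^9*44=-44
chi=-71


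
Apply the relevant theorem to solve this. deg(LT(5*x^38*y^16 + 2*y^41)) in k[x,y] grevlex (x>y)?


LT: 5*x^38*y^16
deg_x=38, deg_y=16
Total=38+16=54


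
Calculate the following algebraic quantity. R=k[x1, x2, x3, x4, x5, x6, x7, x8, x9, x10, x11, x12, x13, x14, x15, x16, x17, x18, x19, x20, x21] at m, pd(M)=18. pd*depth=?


pd+depth=21
depth=21-18=3
pd*depth=18*3=54


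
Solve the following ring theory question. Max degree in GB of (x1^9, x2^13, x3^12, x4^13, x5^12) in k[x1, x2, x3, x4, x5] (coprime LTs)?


Pure powers, coprime LTs => already GB.
Degrees: 9, 13, 12, 13, 12
Max=13


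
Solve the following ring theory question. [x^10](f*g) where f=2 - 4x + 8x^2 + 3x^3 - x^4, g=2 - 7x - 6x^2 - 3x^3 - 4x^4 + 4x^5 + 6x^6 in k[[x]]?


[x^10] = sum a_i*b_j, i+j=10
  -1*6=-6
Sum=-6


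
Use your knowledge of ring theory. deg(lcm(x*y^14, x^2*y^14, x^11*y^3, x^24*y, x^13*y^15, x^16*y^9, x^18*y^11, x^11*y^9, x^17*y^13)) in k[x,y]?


lcm = componentwise max:
x: max(1,2,11,24,13,16,18,11,17)=24
y: max(14,14,3,1,15,9,11,9,13)=15
Total=24+15=39


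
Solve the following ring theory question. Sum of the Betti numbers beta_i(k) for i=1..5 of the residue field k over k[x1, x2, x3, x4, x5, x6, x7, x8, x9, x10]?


Koszul resolution: beta_i(k)=C(n,i), n=10
C(10,1)=10, C(10,2)=45, C(10,3)=120, C(10,4)=210, C(10,5)=252
Sum=637


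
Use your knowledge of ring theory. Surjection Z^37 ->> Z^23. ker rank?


rank(ker) = 37-23 = 14


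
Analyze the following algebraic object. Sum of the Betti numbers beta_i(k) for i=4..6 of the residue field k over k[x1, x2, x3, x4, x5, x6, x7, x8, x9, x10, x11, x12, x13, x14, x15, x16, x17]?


Koszul resolution: beta_i(k)=C(n,i), n=17
C(17,4)=2380, C(17,5)=6188, C(17,6)=12376
Sum=20944


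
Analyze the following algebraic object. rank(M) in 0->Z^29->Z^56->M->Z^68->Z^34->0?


Alt sum=0:
(-1)^0*29 + (-1)^1*56 + (-1)^2*? + (-1)^3*68 + (-1)^4*34=0
rank(M)=61


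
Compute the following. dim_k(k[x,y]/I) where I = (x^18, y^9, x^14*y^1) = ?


k[x,y]/I, I = (x^18, y^9, x^14*y^1)
Rect: 18x9=162. Corner: (18-14)x(9-1)=32.
dim = 162-32 = 130


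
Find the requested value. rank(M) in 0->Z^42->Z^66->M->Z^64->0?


Alt sum=0:
(-1)^0*42 + (-1)^1*66 + (-1)^2*? + (-1)^3*64=0
rank(M)=88


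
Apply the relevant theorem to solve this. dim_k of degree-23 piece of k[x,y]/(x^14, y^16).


k[x,y], I = (x^14, y^16), d = 23
Need i < 14 and d-i < 16.
Range: 8 <= i <= 13.
H(23) = 6


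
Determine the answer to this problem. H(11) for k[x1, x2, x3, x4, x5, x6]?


C(d+n-1,n-1)=C(16,5)=4368


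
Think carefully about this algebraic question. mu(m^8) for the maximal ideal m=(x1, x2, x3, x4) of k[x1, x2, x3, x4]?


Graded Nakayama: mu(m^d) = dim_k (m^d/m^(d+1)) = #degree-8 monomials in 4 vars
C(n+d-1,d)=C(11,8)=165


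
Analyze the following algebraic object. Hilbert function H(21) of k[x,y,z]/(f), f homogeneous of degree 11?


C(23,2)-C(12,2)=253-66=187


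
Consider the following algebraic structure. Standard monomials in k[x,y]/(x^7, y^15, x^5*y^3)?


k[x,y]/I, I = (x^7, y^15, x^5*y^3)
Rect: 7x15=105. Corner: (7-5)x(15-3)=24.
dim = 105-24 = 81


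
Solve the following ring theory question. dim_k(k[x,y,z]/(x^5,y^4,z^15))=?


Basis: x^iy^jz^k, i<5,j<4,k<15
5*4*15=300


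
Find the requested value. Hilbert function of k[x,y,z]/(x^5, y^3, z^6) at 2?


Need i<5, j<3, k<6 with i+j+k=2.
For each i, j ranges over max(0,2-i-5)..min(2,2-i):
  i=0: j in [0,2] -> 3
  i=1: j in [0,1] -> 2
  i=2: j in [0,0] -> 1
H(2) = 3+2+1 = 6


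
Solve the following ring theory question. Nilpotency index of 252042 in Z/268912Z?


252042^k mod 268912:
k=1: 252042
k=2: 88004
k=3: 35672
k=4: 38416
k=5: 0
First zero at k = 5


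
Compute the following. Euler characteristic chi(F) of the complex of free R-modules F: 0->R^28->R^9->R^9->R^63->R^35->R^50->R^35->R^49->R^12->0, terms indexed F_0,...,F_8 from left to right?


chi = sum (-1)^i * rank:
(-1)^0*28=28
(-1)^1*9=-9
(-1)^2*9=9
(-1)^3*63=-63
(-1)^4*35=35
(-1)^5*50=-50
(-1)^6*35=35
(-1)^7*49=-49
(-1)^8*12=12
chi=-52


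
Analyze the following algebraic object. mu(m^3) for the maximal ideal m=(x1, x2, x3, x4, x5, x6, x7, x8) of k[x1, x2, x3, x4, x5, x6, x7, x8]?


Graded Nakayama: mu(m^d) = dim_k (m^d/m^(d+1)) = #degree-3 monomials in 8 vars
C(n+d-1,d)=C(10,3)=120


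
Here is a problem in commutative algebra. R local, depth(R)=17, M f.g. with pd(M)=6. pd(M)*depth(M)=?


pd+depth=17
depth=17-6=11
pd*depth=6*11=66


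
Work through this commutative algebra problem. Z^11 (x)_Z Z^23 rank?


rank(M(x)N) = rank(M)*rank(N)
11*23 = 253


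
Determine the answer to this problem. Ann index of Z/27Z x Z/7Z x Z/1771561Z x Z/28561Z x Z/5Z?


Exponent = lcm of the cyclic orders; pairwise coprime => product.
3^3*7^1*11^6*13^4*5^1=27*7*1771561*28561*5=47814688266345


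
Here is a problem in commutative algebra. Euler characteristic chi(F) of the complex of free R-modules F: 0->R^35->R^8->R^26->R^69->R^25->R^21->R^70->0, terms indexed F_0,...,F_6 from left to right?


chi = sum (-1)^i * rank:
(-1)^0*35=35
(-1)^1*8=-8
(-1)^2*26=26
(-1)^3*69=-69
(-1)^4*25=25
(-1)^5*21=-21
(-1)^6*70=70
chi=58


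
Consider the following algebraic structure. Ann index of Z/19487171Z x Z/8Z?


Exponent = lcm of the cyclic orders; pairwise coprime => product.
11^7*2^3=19487171*8=155897368


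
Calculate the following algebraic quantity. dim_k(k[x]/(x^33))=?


Basis: 1,x,...,x^32
dim=33


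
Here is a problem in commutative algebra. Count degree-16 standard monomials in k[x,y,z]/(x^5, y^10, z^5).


Need i<5, j<10, k<5 with i+j+k=16.
For each i, j ranges over max(0,16-i-4)..min(9,16-i):
  i=0: j in [12,9] -> 0
  i=1: j in [11,9] -> 0
  i=2: j in [10,9] -> 0
  i=3: j in [9,9] -> 1
  i=4: j in [8,9] -> 2
H(16) = 0+0+0+1+2 = 3


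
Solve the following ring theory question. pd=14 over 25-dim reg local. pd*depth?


pd+depth=25
depth=25-14=11
pd*depth=14*11=154


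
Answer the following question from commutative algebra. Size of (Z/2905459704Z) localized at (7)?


7-primary part: 2905459704=7^9*72
Size=7^9=40353607


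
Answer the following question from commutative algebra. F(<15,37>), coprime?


gcd(15,37)=1 => F=ab-a-b=15*37-15-37=555-52=503


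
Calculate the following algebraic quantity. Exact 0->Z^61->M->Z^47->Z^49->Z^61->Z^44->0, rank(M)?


Alt sum=0:
(-1)^0*61 + (-1)^1*? + (-1)^2*47 + (-1)^3*49 + (-1)^4*61 + (-1)^5*44=0
rank(M)=76


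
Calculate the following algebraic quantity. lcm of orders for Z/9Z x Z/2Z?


Exponent = lcm of the cyclic orders; pairwise coprime => product.
3^2*2^1=9*2=18


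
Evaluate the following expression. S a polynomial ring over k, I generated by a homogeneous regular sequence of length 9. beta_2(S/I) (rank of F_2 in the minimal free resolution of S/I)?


Regular sequence => Koszul complex is the minimal free resolution.
Syz_1 minimally generated by Koszul relations f_i*e_j - f_j*e_i (i<j): mu(Syz_1) = beta_2 = C(m,2) = m(m-1)/2
m=9
9*8/2 = 36


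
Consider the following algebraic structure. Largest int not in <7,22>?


gcd(7,22)=1 => F=ab-a-b=7*22-7-22=154-29=125


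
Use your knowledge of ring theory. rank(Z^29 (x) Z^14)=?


rank(M(x)N) = rank(M)*rank(N)
29*14 = 406


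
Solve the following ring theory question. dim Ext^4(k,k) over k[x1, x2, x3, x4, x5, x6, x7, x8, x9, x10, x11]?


C(n,i)=C(11,4)=330


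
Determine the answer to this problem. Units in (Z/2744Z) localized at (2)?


Local ring = Z/8Z.
phi(8) = 2^2*(2-1) = 4


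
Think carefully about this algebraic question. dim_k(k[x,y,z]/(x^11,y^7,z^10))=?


Basis: x^iy^jz^k, i<11,j<7,k<10
11*7*10=770


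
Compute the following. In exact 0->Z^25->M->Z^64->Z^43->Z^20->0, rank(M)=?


Alt sum=0:
(-1)^0*25 + (-1)^1*? + (-1)^2*64 + (-1)^3*43 + (-1)^4*20=0
rank(M)=66


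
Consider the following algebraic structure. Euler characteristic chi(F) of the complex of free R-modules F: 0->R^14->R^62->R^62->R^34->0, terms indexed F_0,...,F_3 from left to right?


chi = sum (-1)^i * rank:
(-1)^0*14=14
(-1)^1*62=-62
(-1)^2*62=62
(-1)^3*34=-34
chi=-20
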